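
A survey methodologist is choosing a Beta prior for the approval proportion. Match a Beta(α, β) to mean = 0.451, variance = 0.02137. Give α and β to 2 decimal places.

α = 4.77, β = 5.81

By moment matching, α+β = μ(1−μ)/σ² − 1 = (0.451·0.549)/0.02137 − 1 = 11.5863 − 1 = 10.5863.
Since α/(α+β) = μ, α = 0.451·10.5863 = 4.77 and β = 0.549·10.5863 = 5.81.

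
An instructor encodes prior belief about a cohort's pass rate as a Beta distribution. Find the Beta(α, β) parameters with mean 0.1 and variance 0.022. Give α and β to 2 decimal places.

Write ν = α+β; then α = μν and Var = μ(1−μ)/(ν+1).
ν = μ(1−μ)/Var − 1 = 0.09/0.022 − 1 = 3.0909.
α = 0.1·3.0909 = 0.31, β = 0.9·3.0909 = 2.78.

α = 0.31, β = 2.78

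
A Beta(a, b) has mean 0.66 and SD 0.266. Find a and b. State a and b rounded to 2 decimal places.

Variance = 0.266² = 0.070756. The moment-matching identity a+b = μ(1−μ)/Var − 1 gives
a+b = 0.2244/0.070756 − 1 = 2.1715, so a = μ·2.1715 = 1.43 and b = (1−μ)·2.1715 = 0.74.

a = 1.43, b = 0.74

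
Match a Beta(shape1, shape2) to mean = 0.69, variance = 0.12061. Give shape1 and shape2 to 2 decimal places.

Write ν = shape1+shape2; then shape1 = μν and Var = μ(1−μ)/(ν+1).
ν = μ(1−μ)/Var − 1 = 0.2139/0.12061 − 1 = 0.7735.
shape1 = 0.69·0.7735 = 0.53, shape2 = 0.31·0.7735 = 0.24.

shape1 = 0.53, shape2 = 0.24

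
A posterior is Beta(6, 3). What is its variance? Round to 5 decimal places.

α+β = 9 and αβ = 18, so Var = αβ/[(α+β)²(α+β+1)] = 18/810 = 0.02222.

0.02222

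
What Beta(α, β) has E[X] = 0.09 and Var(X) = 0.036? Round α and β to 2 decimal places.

α = 0.11, β = 1.16

Let s = α+β. The Beta variance is μ(1−μ)/(s+1).
So s+1 = μ(1−μ)/σ² = (0.09×0.91)/0.036 = 0.0819/0.036 = 2.2750, giving s = 1.2750.
Then α = μs = 0.09×1.2750 = 0.11 and β = (1−μ)s = 0.91×1.2750 = 1.16.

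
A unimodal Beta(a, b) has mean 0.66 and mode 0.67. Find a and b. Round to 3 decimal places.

a = 22.440, b = 11.560

With s = a+b: μ = a/s and mode = (a−1)/(s−2). Eliminating a = μs,
μs − 1 = m(s−2) ⇒ s(μ−m) = 1−2m ⇒ s = -0.34/-0.01 = 34.0000.
So a = μs = 22.440, b = (1−μ)s = 11.560.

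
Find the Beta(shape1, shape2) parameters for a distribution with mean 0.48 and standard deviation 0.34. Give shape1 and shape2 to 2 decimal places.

shape1 = 0.56, shape2 = 0.60

σ² = 0.34² = 0.1156.
With s = shape1+shape2, Var = μ(1−μ)/(s+1), so s+1 = (0.48×0.52)/0.1156 = 2.1592 and s = 1.1592.
shape1 = μs = 0.56, shape2 = (1−μ)s = 0.60.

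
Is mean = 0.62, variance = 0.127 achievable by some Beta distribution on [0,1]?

Yes

For any Beta, Var(X) < E[X]·(1−E[X]).
Here μ(1−μ) = 0.62×0.38 = 0.2356, and 0.127 < 0.2356.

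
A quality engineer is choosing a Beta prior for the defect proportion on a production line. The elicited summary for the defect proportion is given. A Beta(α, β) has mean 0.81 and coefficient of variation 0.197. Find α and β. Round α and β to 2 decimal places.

σ = CV·μ = 0.197×0.81 = 0.15957, so σ² = 0.025463.
s+1 = μ(1−μ)/σ² = 0.1539/0.025463 = 6.0442, so s = α+β = 5.0442.
α = μs = 4.09, β = (1−μ)s = 0.96.

α = 4.09, β = 0.96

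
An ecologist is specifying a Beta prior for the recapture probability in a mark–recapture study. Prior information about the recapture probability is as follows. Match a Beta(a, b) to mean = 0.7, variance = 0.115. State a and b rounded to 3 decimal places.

Write ν = a+b; then a = μν and Var = μ(1−μ)/(ν+1).
ν = μ(1−μ)/Var − 1 = 0.21/0.115 − 1 = 0.8261.
a = 0.7·0.8261 = 0.578, b = 0.3·0.8261 = 0.248.

a = 0.578, b = 0.248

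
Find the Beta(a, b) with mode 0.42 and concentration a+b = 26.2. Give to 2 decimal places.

Mode = (a−1)/(κ−2) with κ = a+b, so a−1 = 0.42·24.2 = 10.16.
a = 11.16; b = κ − a = 15.04.

a = 11.16, b = 15.04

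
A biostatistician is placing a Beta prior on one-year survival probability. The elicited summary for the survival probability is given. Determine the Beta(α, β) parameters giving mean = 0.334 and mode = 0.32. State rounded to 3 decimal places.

α = 8.589, β = 17.126

Let s = α+β. Mean gives α = μs = 0.334s; mode gives (α−1)/(s−2) = 0.32.
Substituting: 0.334s − 1 = 0.32(s−2) = 0.32s − 0.64, so 0.014s = 0.36 and s = 25.7143.
Then α = 0.334×25.7143 = 8.589 and β = s−α = 17.126.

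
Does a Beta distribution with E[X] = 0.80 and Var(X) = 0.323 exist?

The Beta variance bound is σ² < μ(1−μ).
Here μ(1−μ) = 0.80×0.20 = 0.1600, and 0.323 ≥ 0.1600.

No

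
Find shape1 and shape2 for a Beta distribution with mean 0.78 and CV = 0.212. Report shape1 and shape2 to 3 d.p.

shape1 = 4.115, shape2 = 1.161

Var = (CV·μ)² = (0.212×0.78)² = 0.027344.
shape1+shape2 = μ(1−μ)/Var − 1 = 0.1716/0.027344 − 1 = 5.2756.
Thus shape1 = 0.78·5.2756 = 4.115 and shape2 = 0.22·5.2756 = 1.161.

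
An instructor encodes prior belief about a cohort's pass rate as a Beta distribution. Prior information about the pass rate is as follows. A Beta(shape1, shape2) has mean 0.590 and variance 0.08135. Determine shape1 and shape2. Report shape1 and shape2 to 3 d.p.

shape1 = 1.164, shape2 = 0.809

By moment matching, shape1+shape2 = μ(1−μ)/σ² − 1 = (0.590·0.410)/0.08135 − 1 = 2.9736 − 1 = 1.9736.
Since shape1/(shape1+shape2) = μ, shape1 = 0.590·1.9736 = 1.164 and shape2 = 0.410·1.9736 = 0.809.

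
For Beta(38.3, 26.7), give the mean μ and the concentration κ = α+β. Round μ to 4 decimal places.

κ = α+β = 38.3+26.7 = 65.0; μ = α/κ = 38.3/65.0 = 0.5892.

μ = 0.5892, κ = 65.0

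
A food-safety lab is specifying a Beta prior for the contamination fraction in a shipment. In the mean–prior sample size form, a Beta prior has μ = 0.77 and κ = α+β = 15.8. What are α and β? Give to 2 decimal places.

α = 12.17, β = 3.63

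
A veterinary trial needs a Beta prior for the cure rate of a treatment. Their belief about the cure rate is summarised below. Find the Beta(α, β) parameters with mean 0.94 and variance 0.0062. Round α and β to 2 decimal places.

α = 7.61, β = 0.49

Write ν = α+β; then α = μν and Var = μ(1−μ)/(ν+1).
ν = μ(1−μ)/Var − 1 = 0.0564/0.0062 − 1 = 8.0968.
α = 0.94·8.0968 = 7.61, β = 0.06·8.0968 = 0.49.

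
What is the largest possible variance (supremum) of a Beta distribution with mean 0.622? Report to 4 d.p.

0.2351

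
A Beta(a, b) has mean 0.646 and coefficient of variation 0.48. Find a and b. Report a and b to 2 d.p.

Var = (CV·μ)² = (0.48×0.646)² = 0.096150.
a+b = μ(1−μ)/Var − 1 = 0.228684/0.096150 − 1 = 1.3784.
Thus a = 0.646·1.3784 = 0.89 and b = 0.354·1.3784 = 0.49.

a = 0.89, b = 0.49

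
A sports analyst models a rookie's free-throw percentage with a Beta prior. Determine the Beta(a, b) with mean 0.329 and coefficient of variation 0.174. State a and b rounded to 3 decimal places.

Var = (CV·μ)² = (0.174×0.329)² = 0.003277.
a+b = μ(1−μ)/Var − 1 = 0.220759/0.003277 − 1 = 66.3640.
Thus a = 0.329·66.3640 = 21.834 and b = 0.671·66.3640 = 44.530.

a = 21.834, b = 44.530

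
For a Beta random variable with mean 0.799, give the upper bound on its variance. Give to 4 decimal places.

For fixed mean μ the Beta variance is μ(1−μ)/(α+β+1), increasing as α+β decreases.
Its least upper bound (not attained) is μ(1−μ) = 0.799·0.201 = 0.1606.

0.1606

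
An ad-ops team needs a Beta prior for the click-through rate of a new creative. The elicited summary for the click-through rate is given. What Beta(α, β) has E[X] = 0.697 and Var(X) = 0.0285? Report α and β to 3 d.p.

α = 4.468, β = 1.942

By moment matching, α+β = μ(1−μ)/σ² − 1 = (0.697·0.303)/0.0285 − 1 = 7.4102 − 1 = 6.4102.
Since α/(α+β) = μ, α = 0.697·6.4102 = 4.468 and β = 0.303·6.4102 = 1.942.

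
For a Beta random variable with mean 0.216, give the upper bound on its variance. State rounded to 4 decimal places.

0.1693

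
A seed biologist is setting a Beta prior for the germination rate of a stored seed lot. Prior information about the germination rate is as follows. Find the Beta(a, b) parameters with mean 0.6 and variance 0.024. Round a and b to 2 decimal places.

a = 5.40, b = 3.60

Let s = a+b. The Beta variance is μ(1−μ)/(s+1).
So s+1 = μ(1−μ)/σ² = (0.6×0.4)/0.024 = 0.24/0.024 = 10.0000, giving s = 9.0000.
Then a = μs = 0.6×9.0000 = 5.40 and b = (1−μ)s = 0.4×9.0000 = 3.60.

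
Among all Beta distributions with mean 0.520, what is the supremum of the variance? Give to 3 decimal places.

0.250

Var = μ(1−μ)/(α+β+1), which approaches μ(1−μ) as α+β → 0.
So the supremum is μ(1−μ) = 0.520×0.480 = 0.250.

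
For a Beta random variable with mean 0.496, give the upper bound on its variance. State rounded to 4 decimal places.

For fixed mean μ the Beta variance is μ(1−μ)/(α+β+1), increasing as α+β decreases.
Its least upper bound (not attained) is μ(1−μ) = 0.496·0.504 = 0.2500.

0.2500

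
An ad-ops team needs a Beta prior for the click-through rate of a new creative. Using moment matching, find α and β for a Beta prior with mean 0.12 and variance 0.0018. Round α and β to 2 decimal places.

By moment matching, α+β = μ(1−μ)/σ² − 1 = (0.12·0.88)/0.0018 − 1 = 58.6667 − 1 = 57.6667.
Since α/(α+β) = μ, α = 0.12·57.6667 = 6.92 and β = 0.88·57.6667 = 50.75.

α = 6.92, β = 50.75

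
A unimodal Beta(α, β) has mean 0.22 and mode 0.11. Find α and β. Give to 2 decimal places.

α = 1.56, β = 5.53

With s = α+β: μ = α/s and mode = (α−1)/(s−2). Eliminating α = μs,
μs − 1 = m(s−2) ⇒ s(μ−m) = 1−2m ⇒ s = 0.78/0.11 = 7.0909.
So α = μs = 1.56, β = (1−μ)s = 5.53.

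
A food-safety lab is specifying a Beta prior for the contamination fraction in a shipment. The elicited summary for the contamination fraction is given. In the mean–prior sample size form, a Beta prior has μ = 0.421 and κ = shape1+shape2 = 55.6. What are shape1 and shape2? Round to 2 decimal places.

shape1 = 23.41, shape2 = 32.19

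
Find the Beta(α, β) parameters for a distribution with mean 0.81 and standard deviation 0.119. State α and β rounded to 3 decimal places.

α = 7.993, β = 1.875

Variance = 0.119² = 0.014161. The moment-matching identity α+β = μ(1−μ)/Var − 1 gives
α+β = 0.1539/0.014161 − 1 = 9.8679, so α = μ·9.8679 = 7.993 and β = (1−μ)·9.8679 = 1.875.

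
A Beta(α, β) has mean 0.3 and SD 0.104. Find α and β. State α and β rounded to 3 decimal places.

α = 5.525, β = 12.891

Variance = 0.104² = 0.010816. The moment-matching identity α+β = μ(1−μ)/Var − 1 gives
α+β = 0.21/0.010816 − 1 = 18.4157, so α = μ·18.4157 = 5.525 and β = (1−μ)·18.4157 = 12.891.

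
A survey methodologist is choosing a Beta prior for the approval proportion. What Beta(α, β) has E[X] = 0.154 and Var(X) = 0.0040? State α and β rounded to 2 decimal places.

α = 4.86, β = 26.71

Let s = α+β. The Beta variance is μ(1−μ)/(s+1).
So s+1 = μ(1−μ)/σ² = (0.154×0.846)/0.0040 = 0.130284/0.0040 = 32.5710, giving s = 31.5710.
Then α = μs = 0.154×31.5710 = 4.86 and β = (1−μ)s = 0.846×31.5710 = 26.71.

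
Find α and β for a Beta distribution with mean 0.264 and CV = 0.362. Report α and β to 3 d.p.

σ = CV·μ = 0.362×0.264 = 0.09557, so σ² = 0.009133.
s+1 = μ(1−μ)/σ² = 0.194304/0.009133 = 21.2744, so s = α+β = 20.2744.
α = μs = 5.352, β = (1−μ)s = 14.922.

α = 5.352, β = 14.922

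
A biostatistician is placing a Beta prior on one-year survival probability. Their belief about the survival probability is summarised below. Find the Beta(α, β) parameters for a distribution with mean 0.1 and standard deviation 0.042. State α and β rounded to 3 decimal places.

First σ² = 0.001764. Setting α = μn, β = (1−μ)n with n = α+β,
μ(1−μ)/(n+1) = 0.001764 ⇒ n+1 = 0.09/0.001764 = 51.0204 ⇒ n = 50.0204.
Hence α = 0.1×50.0204 = 5.002, β = 0.9×50.0204 = 45.018.

α = 5.002, β = 45.018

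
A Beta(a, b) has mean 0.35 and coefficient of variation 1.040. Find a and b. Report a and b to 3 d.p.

a = 0.251, b = 0.466

σ = CV·μ = 1.040×0.35 = 0.36400, so σ² = 0.132496.
s+1 = μ(1−μ)/σ² = 0.2275/0.132496 = 1.7170, so s = a+b = 0.7170.
a = μs = 0.251, b = (1−μ)s = 0.466.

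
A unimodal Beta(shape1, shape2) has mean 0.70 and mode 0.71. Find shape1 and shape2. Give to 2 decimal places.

shape1 = 29.40, shape2 = 12.60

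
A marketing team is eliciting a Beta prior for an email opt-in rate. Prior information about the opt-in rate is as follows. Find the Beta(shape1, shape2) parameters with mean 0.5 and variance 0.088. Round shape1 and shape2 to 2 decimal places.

Let s = shape1+shape2. The Beta variance is μ(1−μ)/(s+1).
So s+1 = μ(1−μ)/σ² = (0.5×0.5)/0.088 = 0.25/0.088 = 2.8409, giving s = 1.8409.
Then shape1 = μs = 0.5×1.8409 = 0.92 and shape2 = (1−μ)s = 0.5×1.8409 = 0.92.

shape1 = 0.92, shape2 = 0.92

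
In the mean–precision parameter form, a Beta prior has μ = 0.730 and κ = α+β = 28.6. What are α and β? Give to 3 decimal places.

Split κ in proportion μ : (1−μ): α = 0.730·28.6 = 20.878, β = 28.6 − 20.878 = 7.722.

α = 20.878, β = 7.722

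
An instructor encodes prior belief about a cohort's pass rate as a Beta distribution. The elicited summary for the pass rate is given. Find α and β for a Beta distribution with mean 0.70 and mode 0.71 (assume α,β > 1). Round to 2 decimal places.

α = 29.40, β = 12.60

Let s = α+β. Mean gives α = μs = 0.70s; mode gives (α−1)/(s−2) = 0.71.
Substituting: 0.70s − 1 = 0.71(s−2) = 0.71s − 1.42, so -0.01s = -0.42 and s = 42.0000.
Then α = 0.70×42.0000 = 29.40 and β = s−α = 12.60.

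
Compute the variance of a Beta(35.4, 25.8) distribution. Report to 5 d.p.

0.00392

Var = αβ/[(α+β)²(α+β+1)] = (35.4×25.8)/(61.2²×62.2) = 913.32/232966.368 = 0.00392.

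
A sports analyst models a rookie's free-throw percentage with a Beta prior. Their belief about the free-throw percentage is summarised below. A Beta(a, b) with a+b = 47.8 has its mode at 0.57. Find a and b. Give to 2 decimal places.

a = 27.11, b = 20.69

Mode = (a−1)/(κ−2) with κ = a+b, so a−1 = 0.57·45.8 = 26.11.
a = 27.11; b = κ − a = 20.69.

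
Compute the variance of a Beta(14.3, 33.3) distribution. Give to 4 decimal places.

0.0043

μ = 14.3/47.6 = 0.300420; Var = μ(1−μ)/(α+β+1) = 0.2101679/48.6 = 0.0043.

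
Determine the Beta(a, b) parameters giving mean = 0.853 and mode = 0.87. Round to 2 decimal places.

With s = a+b: μ = a/s and mode = (a−1)/(s−2). Eliminating a = μs,
μs − 1 = m(s−2) ⇒ s(μ−m) = 1−2m ⇒ s = -0.74/-0.017 = 43.5294.
So a = μs = 37.13, b = (1−μ)s = 6.40.

a = 37.13, b = 6.40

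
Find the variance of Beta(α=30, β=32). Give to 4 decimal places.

0.0040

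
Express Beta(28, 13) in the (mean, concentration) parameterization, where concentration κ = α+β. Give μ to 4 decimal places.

κ = α+β = 28+13 = 41; μ = α/κ = 28/41 = 0.6829.

μ = 0.6829, κ = 41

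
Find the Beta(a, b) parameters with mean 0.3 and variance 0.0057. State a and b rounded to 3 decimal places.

a = 10.753, b = 25.089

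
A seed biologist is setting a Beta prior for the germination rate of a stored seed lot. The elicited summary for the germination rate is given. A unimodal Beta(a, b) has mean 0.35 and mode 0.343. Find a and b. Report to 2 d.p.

a = 15.70, b = 29.16

Let s = a+b. Mean gives a = μs = 0.35s; mode gives (a−1)/(s−2) = 0.343.
Substituting: 0.35s − 1 = 0.343(s−2) = 0.343s − 0.686, so 0.007s = 0.314 and s = 44.8571.
Then a = 0.35×44.8571 = 15.70 and b = s−a = 29.16.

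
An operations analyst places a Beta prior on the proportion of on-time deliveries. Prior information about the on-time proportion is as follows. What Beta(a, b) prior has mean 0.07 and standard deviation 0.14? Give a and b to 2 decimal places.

a = 0.16, b = 2.16

σ² = 0.14² = 0.0196.
With s = a+b, Var = μ(1−μ)/(s+1), so s+1 = (0.07×0.93)/0.0196 = 3.3214 and s = 2.3214.
a = μs = 0.16, b = (1−μ)s = 2.16.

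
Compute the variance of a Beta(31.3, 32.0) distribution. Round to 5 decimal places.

0.00389

α+β = 63.3 and αβ = 1001.60, so Var = αβ/[(α+β)²(α+β+1)] = 1001.60/257643.027 = 0.00389.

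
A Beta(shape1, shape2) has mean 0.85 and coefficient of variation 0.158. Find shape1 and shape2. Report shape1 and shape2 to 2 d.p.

shape1 = 5.16, shape2 = 0.91

Var = (CV·μ)² = (0.158×0.85)² = 0.018036.
shape1+shape2 = μ(1−μ)/Var − 1 = 0.1275/0.018036 − 1 = 6.0690.
Thus shape1 = 0.85·6.0690 = 5.16 and shape2 = 0.15·6.0690 = 0.91.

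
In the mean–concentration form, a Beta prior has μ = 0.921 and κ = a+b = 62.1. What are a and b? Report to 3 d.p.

a = μκ = 0.921×62.1 = 57.194 and b = (1−μ)κ = 0.079×62.1 = 4.906.

a = 57.194, b = 4.906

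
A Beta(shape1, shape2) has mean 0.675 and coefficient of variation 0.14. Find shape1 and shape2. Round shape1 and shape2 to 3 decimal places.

shape1 = 15.907, shape2 = 7.659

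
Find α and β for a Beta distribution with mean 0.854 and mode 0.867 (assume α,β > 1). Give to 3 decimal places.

Let s = α+β. Mean gives α = μs = 0.854s; mode gives (α−1)/(s−2) = 0.867.
Substituting: 0.854s − 1 = 0.867(s−2) = 0.867s − 1.734, so -0.013s = -0.734 and s = 56.4615.
Then α = 0.854×56.4615 = 48.218 and β = s−α = 8.243.

α = 48.218, β = 8.243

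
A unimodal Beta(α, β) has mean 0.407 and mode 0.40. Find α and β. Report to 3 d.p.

With s = α+β: μ = α/s and mode = (α−1)/(s−2). Eliminating α = μs,
μs − 1 = m(s−2) ⇒ s(μ−m) = 1−2m ⇒ s = 0.20/0.007 = 28.5714.
So α = μs = 11.629, β = (1−μ)s = 16.943.

α = 11.629, β = 16.943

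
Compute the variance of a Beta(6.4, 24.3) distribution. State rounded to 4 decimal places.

0.0052

Var = αβ/[(α+β)²(α+β+1)] = (6.4×24.3)/(30.7²×31.7) = 155.52/29876.933 = 0.0052.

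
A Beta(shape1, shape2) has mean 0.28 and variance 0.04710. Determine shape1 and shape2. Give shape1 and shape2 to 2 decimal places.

shape1 = 0.92, shape2 = 2.36

Let s = shape1+shape2. The Beta variance is μ(1−μ)/(s+1).
So s+1 = μ(1−μ)/σ² = (0.28×0.72)/0.04710 = 0.2016/0.04710 = 4.2803, giving s = 3.2803.
Then shape1 = μs = 0.28×3.2803 = 0.92 and shape2 = (1−μ)s = 0.72×3.2803 = 2.36.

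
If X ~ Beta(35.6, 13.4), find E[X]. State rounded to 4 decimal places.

E[X] = α/(α+β) = 35.6/49.0 = 0.7265.

0.7265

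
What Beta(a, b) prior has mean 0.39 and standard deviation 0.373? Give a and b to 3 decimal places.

Variance = 0.373² = 0.139129. The moment-matching identity a+b = μ(1−μ)/Var − 1 gives
a+b = 0.2379/0.139129 − 1 = 0.7099, so a = μ·0.7099 = 0.277 and b = (1−μ)·0.7099 = 0.433.

a = 0.277, b = 0.433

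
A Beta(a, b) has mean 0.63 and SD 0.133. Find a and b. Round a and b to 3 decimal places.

σ² = 0.133² = 0.017689.
With s = a+b, Var = μ(1−μ)/(s+1), so s+1 = (0.63×0.37)/0.017689 = 13.1777 and s = 12.1777.
a = μs = 7.672, b = (1−μ)s = 4.506.

a = 7.672, b = 4.506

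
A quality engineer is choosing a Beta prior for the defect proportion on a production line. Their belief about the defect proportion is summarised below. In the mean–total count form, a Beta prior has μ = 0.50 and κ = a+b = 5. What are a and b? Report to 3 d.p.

Split κ in proportion μ : (1−μ): a = 0.50·5 = 2.500, b = 5 − 2.500 = 2.500.

a = 2.500, b = 2.500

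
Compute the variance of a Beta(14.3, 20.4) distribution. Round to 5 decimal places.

α+β = 34.7 and αβ = 291.72, so Var = αβ/[(α+β)²(α+β+1)] = 291.72/42986.013 = 0.00679.

0.00679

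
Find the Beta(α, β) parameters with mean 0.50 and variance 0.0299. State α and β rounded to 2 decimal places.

Let s = α+β. The Beta variance is μ(1−μ)/(s+1).
So s+1 = μ(1−μ)/σ² = (0.50×0.50)/0.0299 = 0.2500/0.0299 = 8.3612, giving s = 7.3612.
Then α = μs = 0.50×7.3612 = 3.68 and β = (1−μ)s = 0.50×7.3612 = 3.68.

α = 3.68, β = 3.68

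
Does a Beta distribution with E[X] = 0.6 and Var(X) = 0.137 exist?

A Beta with mean μ has variance μ(1−μ)/(α+β+1) < μ(1−μ).
Here μ(1−μ) = 0.6×0.4 = 0.24, and 0.137 < 0.24.

Yes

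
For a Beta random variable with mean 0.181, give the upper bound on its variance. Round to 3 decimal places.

0.148

For fixed mean μ the Beta variance is μ(1−μ)/(α+β+1), increasing as α+β decreases.
Its least upper bound (not attained) is μ(1−μ) = 0.181·0.819 = 0.148.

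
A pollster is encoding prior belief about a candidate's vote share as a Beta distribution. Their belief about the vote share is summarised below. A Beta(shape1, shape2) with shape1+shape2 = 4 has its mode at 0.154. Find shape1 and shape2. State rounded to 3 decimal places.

Mode = (shape1−1)/(κ−2) with κ = shape1+shape2, so shape1−1 = 0.154·2 = 0.308.
shape1 = 1.308; shape2 = κ − shape1 = 2.692.

shape1 = 1.308, shape2 = 2.692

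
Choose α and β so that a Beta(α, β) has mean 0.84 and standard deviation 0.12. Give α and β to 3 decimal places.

α = 7.000, β = 1.333

Variance = 0.12² = 0.0144. The moment-matching identity α+β = μ(1−μ)/Var − 1 gives
α+β = 0.1344/0.0144 − 1 = 8.3333, so α = μ·8.3333 = 7.000 and β = (1−μ)·8.3333 = 1.333.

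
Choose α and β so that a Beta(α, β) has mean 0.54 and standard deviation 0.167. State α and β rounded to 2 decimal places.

α = 4.27, β = 3.64

Variance = 0.167² = 0.027889. The moment-matching identity α+β = μ(1−μ)/Var − 1 gives
α+β = 0.2484/0.027889 − 1 = 7.9067, so α = μ·7.9067 = 4.27 and β = (1−μ)·7.9067 = 3.64.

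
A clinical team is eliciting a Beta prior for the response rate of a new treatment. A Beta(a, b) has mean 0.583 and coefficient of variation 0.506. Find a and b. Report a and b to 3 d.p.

a = 1.046, b = 0.748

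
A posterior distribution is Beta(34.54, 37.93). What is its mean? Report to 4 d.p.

0.4766

The Beta mean is α/(α+β) = 34.54/(34.54+37.93) = 0.4766.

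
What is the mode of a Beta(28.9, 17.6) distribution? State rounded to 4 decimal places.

0.6270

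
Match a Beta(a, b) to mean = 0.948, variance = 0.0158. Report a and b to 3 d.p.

a = 2.010, b = 0.110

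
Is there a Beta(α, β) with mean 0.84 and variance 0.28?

No

For any Beta, Var(X) < E[X]·(1−E[X]).
Here μ(1−μ) = 0.84×0.16 = 0.1344, and 0.28 ≥ 0.1344.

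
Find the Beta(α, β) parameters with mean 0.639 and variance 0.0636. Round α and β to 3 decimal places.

α = 1.679, β = 0.948

Write ν = α+β; then α = μν and Var = μ(1−μ)/(ν+1).
ν = μ(1−μ)/Var − 1 = 0.230679/0.0636 − 1 = 2.6270.
α = 0.639·2.6270 = 1.679, β = 0.361·2.6270 = 0.948.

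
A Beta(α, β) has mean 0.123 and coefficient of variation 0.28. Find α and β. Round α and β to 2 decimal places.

α = 11.06, β = 78.88

Var = (CV·μ)² = (0.28×0.123)² = 0.001186.
α+β = μ(1−μ)/Var − 1 = 0.107871/0.001186 − 1 = 89.9449.
Thus α = 0.123·89.9449 = 11.06 and β = 0.877·89.9449 = 78.88.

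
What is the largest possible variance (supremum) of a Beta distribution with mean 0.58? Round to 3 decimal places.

Var = μ(1−μ)/(α+β+1), which approaches μ(1−μ) as α+β → 0.
So the supremum is μ(1−μ) = 0.58×0.42 = 0.244.

0.244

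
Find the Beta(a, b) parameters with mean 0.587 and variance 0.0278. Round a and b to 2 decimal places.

Let s = a+b. The Beta variance is μ(1−μ)/(s+1).
So s+1 = μ(1−μ)/σ² = (0.587×0.413)/0.0278 = 0.242431/0.0278 = 8.7205, giving s = 7.7205.
Then a = μs = 0.587×7.7205 = 4.53 and b = (1−μ)s = 0.413×7.7205 = 3.19.

a = 4.53, b = 3.19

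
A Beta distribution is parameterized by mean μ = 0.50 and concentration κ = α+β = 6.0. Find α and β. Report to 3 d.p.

α = μκ = 0.50×6.0 = 3.000 and β = (1−μ)κ = 0.50×6.0 = 3.000.

α = 3.000, β = 3.000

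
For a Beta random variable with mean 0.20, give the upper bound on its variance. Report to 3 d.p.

0.160

Var = μ(1−μ)/(α+β+1), which approaches μ(1−μ) as α+β → 0.
So the supremum is μ(1−μ) = 0.20×0.80 = 0.160.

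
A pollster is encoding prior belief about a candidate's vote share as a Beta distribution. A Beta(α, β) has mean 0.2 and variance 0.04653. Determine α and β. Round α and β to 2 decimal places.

By moment matching, α+β = μ(1−μ)/σ² − 1 = (0.2·0.8)/0.04653 − 1 = 3.4386 − 1 = 2.4386.
Since α/(α+β) = μ, α = 0.2·2.4386 = 0.49 and β = 0.8·2.4386 = 1.95.

α = 0.49, β = 1.95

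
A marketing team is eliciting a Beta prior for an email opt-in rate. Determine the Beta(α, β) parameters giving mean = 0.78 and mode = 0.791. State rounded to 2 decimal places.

α = 41.27, β = 11.64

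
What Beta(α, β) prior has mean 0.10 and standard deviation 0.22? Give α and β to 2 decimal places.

α = 0.09, β = 0.77

Variance = 0.22² = 0.0484. The moment-matching identity α+β = μ(1−μ)/Var − 1 gives
α+β = 0.0900/0.0484 − 1 = 0.8595, so α = μ·0.8595 = 0.09 and β = (1−μ)·0.8595 = 0.77.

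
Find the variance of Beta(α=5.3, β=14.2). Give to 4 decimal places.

0.0097

μ = 5.3/19.5 = 0.271795; Var = μ(1−μ)/(α+β+1) = 0.1979224/20.5 = 0.0097.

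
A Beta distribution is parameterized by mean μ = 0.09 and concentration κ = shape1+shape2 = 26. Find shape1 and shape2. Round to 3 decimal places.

shape1 = 2.340, shape2 = 23.660

Split κ in proportion μ : (1−μ): shape1 = 0.09·26 = 2.340, shape2 = 26 − 2.340 = 23.660.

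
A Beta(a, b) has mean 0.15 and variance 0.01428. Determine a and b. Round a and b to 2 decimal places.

a = 1.19, b = 6.74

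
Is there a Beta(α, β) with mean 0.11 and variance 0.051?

For any Beta, Var(X) < E[X]·(1−E[X]).
Here μ(1−μ) = 0.11×0.89 = 0.0979, and 0.051 < 0.0979.

Yes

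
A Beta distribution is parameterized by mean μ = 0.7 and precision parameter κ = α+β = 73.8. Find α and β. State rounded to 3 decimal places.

α = 51.660, β = 22.140

α = μκ = 0.7×73.8 = 51.660 and β = (1−μ)κ = 0.3×73.8 = 22.140.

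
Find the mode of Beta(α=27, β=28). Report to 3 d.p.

0.491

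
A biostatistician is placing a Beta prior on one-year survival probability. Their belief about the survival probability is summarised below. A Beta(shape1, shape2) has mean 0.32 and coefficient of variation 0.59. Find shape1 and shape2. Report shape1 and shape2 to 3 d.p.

shape1 = 1.633, shape2 = 3.471

Var = (CV·μ)² = (0.59×0.32)² = 0.035645.
shape1+shape2 = μ(1−μ)/Var − 1 = 0.2176/0.035645 − 1 = 5.1046.
Thus shape1 = 0.32·5.1046 = 1.633 and shape2 = 0.68·5.1046 = 3.471.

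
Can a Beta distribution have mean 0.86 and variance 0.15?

No

The Beta variance bound is σ² < μ(1−μ).
Here μ(1−μ) = 0.86×0.14 = 0.1204, and 0.15 ≥ 0.1204.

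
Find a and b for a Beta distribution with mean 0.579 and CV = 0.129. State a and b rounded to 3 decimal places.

σ = CV·μ = 0.129×0.579 = 0.07469, so σ² = 0.005579.
s+1 = μ(1−μ)/σ² = 0.243759/0.005579 = 43.6942, so s = a+b = 42.6942.
a = μs = 24.720, b = (1−μ)s = 17.974.

a = 24.720, b = 17.974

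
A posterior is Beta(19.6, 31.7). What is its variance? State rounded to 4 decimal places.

0.0045

α+β = 51.3 and αβ = 621.32, so Var = αβ/[(α+β)²(α+β+1)] = 621.32/137637.387 = 0.0045.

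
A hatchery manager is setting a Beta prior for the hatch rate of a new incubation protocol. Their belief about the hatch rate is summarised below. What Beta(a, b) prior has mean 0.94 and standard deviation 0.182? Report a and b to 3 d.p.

a = 0.661, b = 0.042

σ² = 0.182² = 0.033124.
With s = a+b, Var = μ(1−μ)/(s+1), so s+1 = (0.94×0.06)/0.033124 = 1.7027 and s = 0.7027.
a = μs = 0.661, b = (1−μ)s = 0.042.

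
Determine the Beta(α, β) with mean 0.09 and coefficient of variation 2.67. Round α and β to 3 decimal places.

α = 0.038, β = 0.381

σ = CV·μ = 2.67×0.09 = 0.24030, so σ² = 0.057744.
s+1 = μ(1−μ)/σ² = 0.0819/0.057744 = 1.4183, so s = α+β = 0.4183.
α = μs = 0.038, β = (1−μ)s = 0.381.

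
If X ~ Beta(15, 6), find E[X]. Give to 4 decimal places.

0.7143

The Beta mean is α/(α+β) = 15/(15+6) = 0.7143.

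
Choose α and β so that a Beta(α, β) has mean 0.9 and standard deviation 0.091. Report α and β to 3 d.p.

First σ² = 0.008281. Setting α = μn, β = (1−μ)n with n = α+β,
μ(1−μ)/(n+1) = 0.008281 ⇒ n+1 = 0.09/0.008281 = 10.8683 ⇒ n = 9.8683.
Hence α = 0.9×9.8683 = 8.881, β = 0.1×9.8683 = 0.987.

α = 8.881, β = 0.987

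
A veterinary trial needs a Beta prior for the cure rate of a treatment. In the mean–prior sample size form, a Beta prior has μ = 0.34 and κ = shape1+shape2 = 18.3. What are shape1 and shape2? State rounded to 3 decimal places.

shape1 = 6.222, shape2 = 12.078

shape1 = μκ = 0.34×18.3 = 6.222 and shape2 = (1−μ)κ = 0.66×18.3 = 12.078.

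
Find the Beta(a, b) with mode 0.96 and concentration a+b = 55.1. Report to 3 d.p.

a = 51.976, b = 3.124

For a,b>1 the mode is (a−1)/(a+b−2), so a = mode·(κ−2)+1 = 0.96×53.1+1 = 51.976.
And b = (1−mode)·(κ−2)+1 = 0.04×53.1+1 = 3.124.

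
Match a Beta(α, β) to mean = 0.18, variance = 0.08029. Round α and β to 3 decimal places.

Write ν = α+β; then α = μν and Var = μ(1−μ)/(ν+1).
ν = μ(1−μ)/Var − 1 = 0.1476/0.08029 − 1 = 0.8383.
α = 0.18·0.8383 = 0.151, β = 0.82·0.8383 = 0.687.

α = 0.151, β = 0.687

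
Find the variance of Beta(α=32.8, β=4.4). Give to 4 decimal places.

0.0027

α+β = 37.2 and αβ = 144.32, so Var = αβ/[(α+β)²(α+β+1)] = 144.32/52862.688 = 0.0027.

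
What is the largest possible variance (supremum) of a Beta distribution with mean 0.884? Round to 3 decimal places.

0.103

For fixed mean μ the Beta variance is μ(1−μ)/(α+β+1), increasing as α+β decreases.
Its least upper bound (not attained) is μ(1−μ) = 0.884·0.116 = 0.103.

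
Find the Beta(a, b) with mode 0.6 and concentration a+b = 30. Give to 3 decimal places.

a = 17.800, b = 12.200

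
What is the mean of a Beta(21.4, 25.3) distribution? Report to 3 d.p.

The Beta mean is α/(α+β) = 21.4/(21.4+25.3) = 0.458.

0.458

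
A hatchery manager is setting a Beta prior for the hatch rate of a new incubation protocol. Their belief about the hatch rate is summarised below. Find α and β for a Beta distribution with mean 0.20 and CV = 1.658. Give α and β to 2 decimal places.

α = 0.09, β = 0.36

σ = CV·μ = 1.658×0.20 = 0.33160, so σ² = 0.109959.
s+1 = μ(1−μ)/σ² = 0.1600/0.109959 = 1.4551, so s = α+β = 0.4551.
α = μs = 0.09, β = (1−μ)s = 0.36.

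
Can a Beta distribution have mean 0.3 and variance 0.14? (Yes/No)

For any Beta, Var(X) < E[X]·(1−E[X]).
Here μ(1−μ) = 0.3×0.7 = 0.21, and 0.14 < 0.21.

Yes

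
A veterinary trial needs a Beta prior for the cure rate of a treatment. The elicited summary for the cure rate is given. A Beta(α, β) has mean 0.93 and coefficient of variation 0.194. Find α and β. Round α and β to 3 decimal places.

α = 0.930, β = 0.070

σ = CV·μ = 0.194×0.93 = 0.18042, so σ² = 0.032551.
s+1 = μ(1−μ)/σ² = 0.0651/0.032551 = 1.9999, so s = α+β = 0.9999.
α = μs = 0.930, β = (1−μ)s = 0.070.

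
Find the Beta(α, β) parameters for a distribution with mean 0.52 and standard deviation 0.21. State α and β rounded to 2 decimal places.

α = 2.42, β = 2.24

First σ² = 0.0441. Setting α = μn, β = (1−μ)n with n = α+β,
μ(1−μ)/(n+1) = 0.0441 ⇒ n+1 = 0.2496/0.0441 = 5.6599 ⇒ n = 4.6599.
Hence α = 0.52×4.6599 = 2.42, β = 0.48×4.6599 = 2.24.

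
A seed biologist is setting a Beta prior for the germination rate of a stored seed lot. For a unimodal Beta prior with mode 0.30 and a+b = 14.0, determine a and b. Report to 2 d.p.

a = 4.60, b = 9.40

For a,b>1 the mode is (a−1)/(a+b−2), so a = mode·(κ−2)+1 = 0.30×12.0+1 = 4.60.
And b = (1−mode)·(κ−2)+1 = 0.70×12.0+1 = 9.40.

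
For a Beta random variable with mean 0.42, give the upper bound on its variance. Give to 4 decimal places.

0.2436

For fixed mean μ the Beta variance is μ(1−μ)/(α+β+1), increasing as α+β decreases.
Its least upper bound (not attained) is μ(1−μ) = 0.42·0.58 = 0.2436.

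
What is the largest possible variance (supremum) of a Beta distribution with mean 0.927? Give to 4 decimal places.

0.0677

Var = μ(1−μ)/(α+β+1), which approaches μ(1−μ) as α+β → 0.
So the supremum is μ(1−μ) = 0.927×0.073 = 0.0677.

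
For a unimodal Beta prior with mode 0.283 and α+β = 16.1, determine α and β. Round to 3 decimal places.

α = 4.990, β = 11.110

Since the density peak of Beta(α,β) is at (α−1)/(α+β−2),
α = 1 + 0.283(16.1−2) = 4.990 and β = 16.1 − 4.990 = 11.110.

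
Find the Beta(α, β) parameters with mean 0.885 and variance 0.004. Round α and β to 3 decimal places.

By moment matching, α+β = μ(1−μ)/σ² − 1 = (0.885·0.115)/0.004 − 1 = 25.4437 − 1 = 24.4437.
Since α/(α+β) = μ, α = 0.885·24.4437 = 21.633 and β = 0.115·24.4437 = 2.811.

α = 21.633, β = 2.811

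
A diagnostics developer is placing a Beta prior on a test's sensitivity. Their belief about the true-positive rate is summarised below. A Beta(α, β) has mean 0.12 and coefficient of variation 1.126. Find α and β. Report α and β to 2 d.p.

α = 0.57, β = 4.21

σ = CV·μ = 1.126×0.12 = 0.13512, so σ² = 0.018257.
s+1 = μ(1−μ)/σ² = 0.1056/0.018257 = 5.7840, so s = α+β = 4.7840.
α = μs = 0.57, β = (1−μ)s = 4.21.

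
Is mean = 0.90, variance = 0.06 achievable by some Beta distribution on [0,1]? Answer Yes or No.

Yes

The Beta variance bound is σ² < μ(1−μ).
Here μ(1−μ) = 0.90×0.10 = 0.0900, and 0.06 < 0.0900.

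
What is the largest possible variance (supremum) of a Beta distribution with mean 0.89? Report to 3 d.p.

For fixed mean μ the Beta variance is μ(1−μ)/(α+β+1), increasing as α+β decreases.
Its least upper bound (not attained) is μ(1−μ) = 0.89·0.11 = 0.098.

0.098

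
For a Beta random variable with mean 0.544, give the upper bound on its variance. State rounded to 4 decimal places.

0.2481

For fixed mean μ the Beta variance is μ(1−μ)/(α+β+1), increasing as α+β decreases.
Its least upper bound (not attained) is μ(1−μ) = 0.544·0.456 = 0.2481.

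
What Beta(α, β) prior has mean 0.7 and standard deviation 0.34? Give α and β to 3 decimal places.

σ² = 0.34² = 0.1156.
With s = α+β, Var = μ(1−μ)/(s+1), so s+1 = (0.7×0.3)/0.1156 = 1.8166 and s = 0.8166.
α = μs = 0.572, β = (1−μ)s = 0.245.

α = 0.572, β = 0.245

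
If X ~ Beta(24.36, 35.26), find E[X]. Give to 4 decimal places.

The Beta mean is α/(α+β) = 24.36/(24.36+35.26) = 0.4086.

0.4086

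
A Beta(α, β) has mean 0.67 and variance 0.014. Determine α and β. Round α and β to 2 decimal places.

α = 9.91, β = 4.88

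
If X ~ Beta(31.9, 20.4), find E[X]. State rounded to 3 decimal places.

0.610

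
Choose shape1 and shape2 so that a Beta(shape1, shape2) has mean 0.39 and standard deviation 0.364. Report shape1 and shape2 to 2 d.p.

shape1 = 0.31, shape2 = 0.49

Variance = 0.364² = 0.132496. The moment-matching identity shape1+shape2 = μ(1−μ)/Var − 1 gives
shape1+shape2 = 0.2379/0.132496 − 1 = 0.7955, so shape1 = μ·0.7955 = 0.31 and shape2 = (1−μ)·0.7955 = 0.49.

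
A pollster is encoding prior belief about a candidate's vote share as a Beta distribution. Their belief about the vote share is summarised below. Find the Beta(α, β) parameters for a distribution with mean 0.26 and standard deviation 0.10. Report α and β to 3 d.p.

Variance = 0.10² = 0.0100. The moment-matching identity α+β = μ(1−μ)/Var − 1 gives
α+β = 0.1924/0.0100 − 1 = 18.2400, so α = μ·18.2400 = 4.742 and β = (1−μ)·18.2400 = 13.498.

α = 4.742, β = 13.498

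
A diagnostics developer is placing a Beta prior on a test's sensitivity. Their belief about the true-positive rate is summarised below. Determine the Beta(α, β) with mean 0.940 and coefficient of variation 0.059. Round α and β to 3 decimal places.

α = 16.296, β = 1.040

σ = CV·μ = 0.059×0.940 = 0.05546, so σ² = 0.003076.
s+1 = μ(1−μ)/σ² = 0.056400/0.003076 = 18.3366, so s = α+β = 17.3366.
α = μs = 16.296, β = (1−μ)s = 1.040.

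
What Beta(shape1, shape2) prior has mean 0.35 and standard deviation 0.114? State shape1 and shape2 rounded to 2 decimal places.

shape1 = 5.78, shape2 = 10.73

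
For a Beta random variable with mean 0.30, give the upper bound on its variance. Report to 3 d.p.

0.210

Var = μ(1−μ)/(α+β+1), which approaches μ(1−μ) as α+β → 0.
So the supremum is μ(1−μ) = 0.30×0.70 = 0.210.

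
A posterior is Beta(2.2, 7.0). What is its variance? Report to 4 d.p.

0.0178

μ = 2.2/9.2 = 0.239130; Var = μ(1−μ)/(α+β+1) = 0.1819471/10.2 = 0.0178.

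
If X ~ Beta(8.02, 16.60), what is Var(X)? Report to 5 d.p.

0.00857

Var = αβ/[(α+β)²(α+β+1)] = (8.02×16.60)/(24.62²×25.62) = 133.1320/15529.419528 = 0.00857.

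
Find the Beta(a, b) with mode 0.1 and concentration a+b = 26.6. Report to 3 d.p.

a = 3.460, b = 23.140

Since the density peak of Beta(a,b) is at (a−1)/(a+b−2),
a = 1 + 0.1(26.6−2) = 3.460 and b = 26.6 − 3.460 = 23.140.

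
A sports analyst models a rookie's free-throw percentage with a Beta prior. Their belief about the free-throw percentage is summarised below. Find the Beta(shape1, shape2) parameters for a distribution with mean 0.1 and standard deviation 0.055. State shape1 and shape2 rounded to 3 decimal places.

First σ² = 0.003025. Setting shape1 = μn, shape2 = (1−μ)n with n = shape1+shape2,
μ(1−μ)/(n+1) = 0.003025 ⇒ n+1 = 0.09/0.003025 = 29.7521 ⇒ n = 28.7521.
Hence shape1 = 0.1×28.7521 = 2.875, shape2 = 0.9×28.7521 = 25.877.

shape1 = 2.875, shape2 = 25.877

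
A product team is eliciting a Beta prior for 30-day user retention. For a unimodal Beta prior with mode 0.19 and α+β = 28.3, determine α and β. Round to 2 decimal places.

Mode = (α−1)/(κ−2) with κ = α+β, so α−1 = 0.19·26.3 = 5.00.
α = 6.00; β = κ − α = 22.30.

α = 6.00, β = 22.30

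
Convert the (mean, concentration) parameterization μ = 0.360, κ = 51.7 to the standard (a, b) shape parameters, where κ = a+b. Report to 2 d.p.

Split κ in proportion μ : (1−μ): a = 0.360·51.7 = 18.61, b = 51.7 − 18.61 = 33.09.

a = 18.61, b = 33.09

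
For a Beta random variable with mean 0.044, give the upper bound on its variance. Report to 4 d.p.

For fixed mean μ the Beta variance is μ(1−μ)/(α+β+1), increasing as α+β decreases.
Its least upper bound (not attained) is μ(1−μ) = 0.044·0.956 = 0.0421.

0.0421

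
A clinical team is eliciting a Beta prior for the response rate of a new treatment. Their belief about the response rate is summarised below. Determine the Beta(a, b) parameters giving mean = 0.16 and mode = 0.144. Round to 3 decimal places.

a = 7.120, b = 37.380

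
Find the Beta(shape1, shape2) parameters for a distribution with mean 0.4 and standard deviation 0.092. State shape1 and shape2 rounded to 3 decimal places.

First σ² = 0.008464. Setting shape1 = μn, shape2 = (1−μ)n with n = shape1+shape2,
μ(1−μ)/(n+1) = 0.008464 ⇒ n+1 = 0.24/0.008464 = 28.3554 ⇒ n = 27.3554.
Hence shape1 = 0.4×27.3554 = 10.942, shape2 = 0.6×27.3554 = 16.413.

shape1 = 10.942, shape2 = 16.413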